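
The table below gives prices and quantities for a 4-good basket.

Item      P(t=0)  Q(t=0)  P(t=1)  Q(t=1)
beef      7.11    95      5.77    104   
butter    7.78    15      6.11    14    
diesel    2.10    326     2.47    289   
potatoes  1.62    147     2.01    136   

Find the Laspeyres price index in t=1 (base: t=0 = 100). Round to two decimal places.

101.49

Laspeyres price index uses base-period quantities as weights.
ΣP(t=1)·Q(t=0) = 5.77×95 + 6.11×15 + 2.47×326 + 2.01×147 = 548.15 + 91.65 + 805.22 + 295.47 = 1740.49
ΣP(t=0)·Q(t=0) = 7.11×95 + 7.78×15 + 2.10×326 + 1.62×147 = 675.45 + 116.7 + 684.6 + 238.14 = 1714.89
Index = 1740.49 / 1714.89 × 100 = 101.4928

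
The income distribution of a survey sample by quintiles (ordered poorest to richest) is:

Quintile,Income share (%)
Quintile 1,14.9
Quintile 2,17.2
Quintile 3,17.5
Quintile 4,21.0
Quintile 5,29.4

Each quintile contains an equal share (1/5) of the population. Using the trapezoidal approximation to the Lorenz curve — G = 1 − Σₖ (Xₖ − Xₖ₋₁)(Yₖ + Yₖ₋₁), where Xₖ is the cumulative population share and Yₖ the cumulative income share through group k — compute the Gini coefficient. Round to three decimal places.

0.131

Cumulative income shares Yₖ: 0.1490, 0.3210, 0.4960, 0.7060, 1.0000
Σ (Xₖ−Xₖ₋₁)(Yₖ+Yₖ₋₁) = (1/5)(0.1490+0.0000) + (1/5)(0.3210+0.1490) + (1/5)(0.4960+0.3210) + (1/5)(0.7060+0.4960) + (1/5)(1.0000+0.7060)
  = 0.0298 + 0.0940 + 0.1634 + 0.2404 + 0.3412 = 0.8688
G = 1 − 0.8688 = 0.1312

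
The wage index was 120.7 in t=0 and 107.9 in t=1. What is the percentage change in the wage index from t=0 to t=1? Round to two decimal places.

Change = (107.9 − 120.7) / 120.7 × 100
       = -12.8 / 120.7 × 100 = -10.6048%

-10.60%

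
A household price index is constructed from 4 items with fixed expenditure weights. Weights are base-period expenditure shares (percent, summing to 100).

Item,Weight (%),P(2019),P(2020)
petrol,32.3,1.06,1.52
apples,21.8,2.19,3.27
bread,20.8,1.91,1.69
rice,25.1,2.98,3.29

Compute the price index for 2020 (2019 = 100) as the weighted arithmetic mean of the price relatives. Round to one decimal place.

125.0

petrol: 32.3 × (1.52/1.06) = 32.3 × 1.433962 = 46.3170
apples: 21.8 × (3.27/2.19) = 21.8 × 1.493151 = 32.5507
bread: 20.8 × (1.69/1.91) = 20.8 × 0.884817 = 18.4042
rice: 25.1 × (3.29/2.98) = 25.1 × 1.104027 = 27.7111
Index = Σ wᵢ·(p₁ᵢ/p₀ᵢ) = 46.3170 + 32.5507 + 18.4042 + 27.7111 = 124.9829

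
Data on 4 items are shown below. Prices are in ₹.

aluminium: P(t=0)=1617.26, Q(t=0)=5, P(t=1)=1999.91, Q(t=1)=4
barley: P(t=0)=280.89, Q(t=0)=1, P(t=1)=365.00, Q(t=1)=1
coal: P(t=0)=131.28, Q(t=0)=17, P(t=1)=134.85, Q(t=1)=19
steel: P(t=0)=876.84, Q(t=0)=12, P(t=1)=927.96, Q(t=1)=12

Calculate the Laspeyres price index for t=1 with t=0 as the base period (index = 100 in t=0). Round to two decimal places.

112.65

Laspeyres price index uses base-period quantities as weights.
ΣP(t=1)·Q(t=0) = 1999.91×5 + 365.00×1 + 134.85×17 + 927.96×12 = 9999.55 + 365 + 2292.45 + 11135.52 = 23792.52
ΣP(t=0)·Q(t=0) = 1617.26×5 + 280.89×1 + 131.28×17 + 876.84×12 = 8086.3 + 280.89 + 2231.76 + 10522.08 = 21121.03
Index = 23792.52 / 21121.03 × 100 = 112.6485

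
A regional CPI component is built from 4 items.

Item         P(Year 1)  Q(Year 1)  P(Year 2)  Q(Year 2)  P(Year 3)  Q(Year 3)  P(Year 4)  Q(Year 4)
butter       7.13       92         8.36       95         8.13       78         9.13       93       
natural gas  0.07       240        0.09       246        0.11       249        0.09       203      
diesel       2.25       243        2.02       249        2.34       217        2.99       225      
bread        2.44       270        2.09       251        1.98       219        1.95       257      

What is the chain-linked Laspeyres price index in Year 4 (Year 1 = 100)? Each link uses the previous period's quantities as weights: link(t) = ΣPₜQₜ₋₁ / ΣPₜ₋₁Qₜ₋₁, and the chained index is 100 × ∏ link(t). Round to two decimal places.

Link Year 1→Year 2:
ΣP(Year 2)Q(Year 1) = 8.36×92 + 0.09×240 + 2.02×243 + 2.09×270 = 769.12 + 21.6 + 490.86 + 564.3 = 1845.88
ΣP(Year 1)Q(Year 1) = 7.13×92 + 0.07×240 + 2.25×243 + 2.44×270 = 655.96 + 16.8 + 546.75 + 658.8 = 1878.31
link = 1845.88/1878.31 = 0.982734
Link Year 2→Year 3:
ΣP(Year 3)Q(Year 2) = 8.13×95 + 0.11×246 + 2.34×249 + 1.98×251 = 772.35 + 27.06 + 582.66 + 496.98 = 1879.05
ΣP(Year 2)Q(Year 2) = 8.36×95 + 0.09×246 + 2.02×249 + 2.09×251 = 794.2 + 22.14 + 502.98 + 524.59 = 1843.91
link = 1879.05/1843.91 = 1.019057
Link Year 3→Year 4:
ΣP(Year 4)Q(Year 3) = 9.13×78 + 0.09×249 + 2.99×217 + 1.95×219 = 712.14 + 22.41 + 648.83 + 427.05 = 1810.43
ΣP(Year 3)Q(Year 3) = 8.13×78 + 0.11×249 + 2.34×217 + 1.98×219 = 634.14 + 27.39 + 507.78 + 433.62 = 1602.93
link = 1810.43/1602.93 = 1.129450
Chained index = 100 × 0.982734 × 1.019057 × 1.129450 = 113.1103

113.11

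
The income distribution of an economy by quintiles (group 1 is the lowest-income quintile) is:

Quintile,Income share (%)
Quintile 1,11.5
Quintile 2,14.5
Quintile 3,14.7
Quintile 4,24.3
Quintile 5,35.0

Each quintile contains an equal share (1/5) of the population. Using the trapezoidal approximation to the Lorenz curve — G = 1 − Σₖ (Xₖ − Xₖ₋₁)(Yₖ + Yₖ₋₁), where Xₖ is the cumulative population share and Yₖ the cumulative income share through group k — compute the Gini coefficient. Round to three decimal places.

Cumulative income shares Yₖ: 0.1150, 0.2600, 0.4070, 0.6500, 1.0000
Σ (Xₖ−Xₖ₋₁)(Yₖ+Yₖ₋₁) = (1/5)(0.1150+0.0000) + (1/5)(0.2600+0.1150) + (1/5)(0.4070+0.2600) + (1/5)(0.6500+0.4070) + (1/5)(1.0000+0.6500)
  = 0.0230 + 0.0750 + 0.1334 + 0.2114 + 0.3300 = 0.7728
G = 1 − 0.7728 = 0.2272

0.227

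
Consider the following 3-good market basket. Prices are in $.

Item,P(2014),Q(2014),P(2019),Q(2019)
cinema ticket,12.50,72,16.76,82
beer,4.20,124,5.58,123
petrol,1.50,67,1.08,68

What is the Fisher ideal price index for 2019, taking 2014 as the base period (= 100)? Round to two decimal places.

129.70

Laspeyres component (base-period weights):
ΣP(2019)Q(2014) = 16.76×72 + 5.58×124 + 1.08×67 = 1206.72 + 691.92 + 72.36 = 1971
ΣP(2014)Q(2014) = 12.50×72 + 4.20×124 + 1.50×67 = 900 + 520.8 + 100.5 = 1521.3
L = 1971 / 1521.3 × 100 = 129.5602
Paasche component (current-period weights):
ΣP(2019)Q(2019) = 16.76×82 + 5.58×123 + 1.08×68 = 1374.32 + 686.34 + 73.44 = 2134.1
ΣP(2014)Q(2019) = 12.50×82 + 4.20×123 + 1.50×68 = 1025 + 516.6 + 102 = 1643.6
P = 2134.1 / 1643.6 × 100 = 129.8430
Fisher = √(L × P) = √(129.5602 × 129.8430) = 129.7016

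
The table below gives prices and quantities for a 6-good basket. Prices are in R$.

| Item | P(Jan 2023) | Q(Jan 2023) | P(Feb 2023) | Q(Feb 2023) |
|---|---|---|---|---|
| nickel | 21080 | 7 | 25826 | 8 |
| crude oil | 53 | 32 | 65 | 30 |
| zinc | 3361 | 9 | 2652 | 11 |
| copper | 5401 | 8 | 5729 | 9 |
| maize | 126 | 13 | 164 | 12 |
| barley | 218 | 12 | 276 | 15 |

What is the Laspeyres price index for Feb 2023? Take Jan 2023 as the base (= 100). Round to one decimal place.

Laspeyres price index uses base-period quantities as weights.
ΣP(Feb 2023)·Q(Jan 2023) = 25826×7 + 65×32 + 2652×9 + 5729×8 + 164×13 + 276×12 = 180782 + 2080 + 23868 + 45832 + 2132 + 3312 = 258006
ΣP(Jan 2023)·Q(Jan 2023) = 21080×7 + 53×32 + 3361×9 + 5401×8 + 126×13 + 218×12 = 147560 + 1696 + 30249 + 43208 + 1638 + 2616 = 226967
Index = 258006 / 226967 × 100 = 113.6756

113.7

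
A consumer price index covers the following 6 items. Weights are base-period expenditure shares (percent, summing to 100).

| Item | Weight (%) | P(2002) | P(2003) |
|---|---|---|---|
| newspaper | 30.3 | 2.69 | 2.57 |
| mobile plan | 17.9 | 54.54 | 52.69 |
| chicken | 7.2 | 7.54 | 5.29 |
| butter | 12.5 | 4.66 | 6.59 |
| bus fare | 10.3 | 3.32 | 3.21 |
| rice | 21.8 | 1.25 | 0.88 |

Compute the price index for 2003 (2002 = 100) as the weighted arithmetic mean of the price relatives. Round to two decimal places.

newspaper: 30.3 × (2.57/2.69) = 30.3 × 0.955390 = 28.9483
mobile plan: 17.9 × (52.69/54.54) = 17.9 × 0.966080 = 17.2928
chicken: 7.2 × (5.29/7.54) = 7.2 × 0.701592 = 5.0515
butter: 12.5 × (6.59/4.66) = 12.5 × 1.414163 = 17.6770
bus fare: 10.3 × (3.21/3.32) = 10.3 × 0.966867 = 9.9587
rice: 21.8 × (0.88/1.25) = 21.8 × 0.704000 = 15.3472
Index = Σ wᵢ·(p₁ᵢ/p₀ᵢ) = 28.9483 + 17.2928 + 5.0515 + 17.6770 + 9.9587 + 15.3472 = 94.2756

94.28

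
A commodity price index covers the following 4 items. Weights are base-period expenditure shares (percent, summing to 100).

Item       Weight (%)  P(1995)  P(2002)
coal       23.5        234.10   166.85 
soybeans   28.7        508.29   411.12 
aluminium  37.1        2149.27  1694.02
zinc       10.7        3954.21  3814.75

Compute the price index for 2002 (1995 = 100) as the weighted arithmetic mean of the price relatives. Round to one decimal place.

79.5

coal: 23.5 × (166.85/234.10) = 23.5 × 0.712730 = 16.7491
soybeans: 28.7 × (411.12/508.29) = 28.7 × 0.808830 = 23.2134
aluminium: 37.1 × (1694.02/2149.27) = 37.1 × 0.788184 = 29.2416
zinc: 10.7 × (3814.75/3954.21) = 10.7 × 0.964731 = 10.3226
Index = Σ wᵢ·(p₁ᵢ/p₀ᵢ) = 16.7491 + 23.2134 + 29.2416 + 10.3226 = 79.5268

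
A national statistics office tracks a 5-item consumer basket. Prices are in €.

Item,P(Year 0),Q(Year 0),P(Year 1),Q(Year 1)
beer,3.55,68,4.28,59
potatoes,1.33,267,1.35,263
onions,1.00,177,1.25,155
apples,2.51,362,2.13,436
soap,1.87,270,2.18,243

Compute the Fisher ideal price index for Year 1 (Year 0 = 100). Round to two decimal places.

Laspeyres component (base-period weights):
ΣP(Year 1)Q(Year 0) = 4.28×68 + 1.35×267 + 1.25×177 + 2.13×362 + 2.18×270 = 291.04 + 360.45 + 221.25 + 771.06 + 588.6 = 2232.4
ΣP(Year 0)Q(Year 0) = 3.55×68 + 1.33×267 + 1.00×177 + 2.51×362 + 1.87×270 = 241.4 + 355.11 + 177 + 908.62 + 504.9 = 2187.03
L = 2232.4 / 2187.03 × 100 = 102.0745
Paasche component (current-period weights):
ΣP(Year 1)Q(Year 1) = 4.28×59 + 1.35×263 + 1.25×155 + 2.13×436 + 2.18×243 = 252.52 + 355.05 + 193.75 + 928.68 + 529.74 = 2259.74
ΣP(Year 0)Q(Year 1) = 3.55×59 + 1.33×263 + 1.00×155 + 2.51×436 + 1.87×243 = 209.45 + 349.79 + 155 + 1094.36 + 454.41 = 2263.01
P = 2259.74 / 2263.01 × 100 = 99.8555
Fisher = √(L × P) = √(102.0745 × 99.8555) = 100.9589

100.96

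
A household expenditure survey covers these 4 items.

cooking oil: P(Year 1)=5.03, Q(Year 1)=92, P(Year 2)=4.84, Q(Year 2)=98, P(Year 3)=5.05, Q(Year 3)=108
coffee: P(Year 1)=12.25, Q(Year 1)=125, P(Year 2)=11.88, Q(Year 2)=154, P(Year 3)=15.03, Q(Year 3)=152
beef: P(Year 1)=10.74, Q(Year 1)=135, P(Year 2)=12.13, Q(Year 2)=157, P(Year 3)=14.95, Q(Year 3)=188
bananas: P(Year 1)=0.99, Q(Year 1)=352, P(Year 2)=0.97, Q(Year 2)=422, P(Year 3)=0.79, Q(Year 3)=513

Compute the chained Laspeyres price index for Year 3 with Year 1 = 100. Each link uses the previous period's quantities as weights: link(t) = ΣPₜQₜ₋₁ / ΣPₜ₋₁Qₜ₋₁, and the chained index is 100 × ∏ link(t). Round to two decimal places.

122.56

Link Year 1→Year 2:
ΣP(Year 2)Q(Year 1) = 4.84×92 + 11.88×125 + 12.13×135 + 0.97×352 = 445.28 + 1485 + 1637.55 + 341.44 = 3909.27
ΣP(Year 1)Q(Year 1) = 5.03×92 + 12.25×125 + 10.74×135 + 0.99×352 = 462.76 + 1531.25 + 1449.9 + 348.48 = 3792.39
link = 3909.27/3792.39 = 1.030820
Link Year 2→Year 3:
ΣP(Year 3)Q(Year 2) = 5.05×98 + 15.03×154 + 14.95×157 + 0.79×422 = 494.9 + 2314.62 + 2347.15 + 333.38 = 5490.05
ΣP(Year 2)Q(Year 2) = 4.84×98 + 11.88×154 + 12.13×157 + 0.97×422 = 474.32 + 1829.52 + 1904.41 + 409.34 = 4617.59
link = 5490.05/4617.59 = 1.188943
Chained index = 100 × 1.030820 × 1.188943 = 122.5585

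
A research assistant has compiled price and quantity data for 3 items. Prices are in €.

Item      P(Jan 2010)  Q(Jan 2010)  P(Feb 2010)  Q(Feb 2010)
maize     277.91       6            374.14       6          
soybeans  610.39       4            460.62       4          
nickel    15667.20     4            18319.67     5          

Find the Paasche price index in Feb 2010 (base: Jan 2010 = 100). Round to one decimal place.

116.1

Paasche price index uses current-period quantities as weights.
ΣP(Feb 2010)·Q(Feb 2010) = 374.14×6 + 460.62×4 + 18319.67×5 = 2244.84 + 1842.48 + 91598.35 = 95685.67
ΣP(Jan 2010)·Q(Feb 2010) = 277.91×6 + 610.39×4 + 15667.20×5 = 1667.46 + 2441.56 + 78336 = 82445.02
Index = 95685.67 / 82445.02 × 100 = 116.0600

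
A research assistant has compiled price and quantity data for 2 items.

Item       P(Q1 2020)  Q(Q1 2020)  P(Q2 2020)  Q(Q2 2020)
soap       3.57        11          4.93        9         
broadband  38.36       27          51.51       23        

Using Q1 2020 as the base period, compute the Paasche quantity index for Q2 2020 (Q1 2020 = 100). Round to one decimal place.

85.1

Paasche quantity index uses current-period prices as weights.
ΣP(Q2 2020)·Q(Q2 2020) = 4.93×9 + 51.51×23 = 44.37 + 1184.73 = 1229.1
ΣP(Q2 2020)·Q(Q1 2020) = 4.93×11 + 51.51×27 = 54.23 + 1390.77 = 1445
Index = 1229.1 / 1445 × 100 = 85.0588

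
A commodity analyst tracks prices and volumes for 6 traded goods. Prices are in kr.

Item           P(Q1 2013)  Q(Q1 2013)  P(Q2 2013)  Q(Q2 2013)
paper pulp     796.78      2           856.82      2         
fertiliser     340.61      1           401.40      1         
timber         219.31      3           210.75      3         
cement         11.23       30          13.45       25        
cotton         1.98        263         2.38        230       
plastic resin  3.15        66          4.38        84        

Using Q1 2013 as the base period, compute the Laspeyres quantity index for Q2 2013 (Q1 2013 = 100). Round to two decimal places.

Laspeyres quantity index uses base-period prices as weights.
ΣP(Q1 2013)·Q(Q2 2013) = 796.78×2 + 340.61×1 + 219.31×3 + 11.23×25 + 1.98×230 + 3.15×84 = 1593.56 + 340.61 + 657.93 + 280.75 + 455.4 + 264.6 = 3592.85
ΣP(Q1 2013)·Q(Q1 2013) = 796.78×2 + 340.61×1 + 219.31×3 + 11.23×30 + 1.98×263 + 3.15×66 = 1593.56 + 340.61 + 657.93 + 336.9 + 520.74 + 207.9 = 3657.64
Index = 3592.85 / 3657.64 × 100 = 98.2286

98.23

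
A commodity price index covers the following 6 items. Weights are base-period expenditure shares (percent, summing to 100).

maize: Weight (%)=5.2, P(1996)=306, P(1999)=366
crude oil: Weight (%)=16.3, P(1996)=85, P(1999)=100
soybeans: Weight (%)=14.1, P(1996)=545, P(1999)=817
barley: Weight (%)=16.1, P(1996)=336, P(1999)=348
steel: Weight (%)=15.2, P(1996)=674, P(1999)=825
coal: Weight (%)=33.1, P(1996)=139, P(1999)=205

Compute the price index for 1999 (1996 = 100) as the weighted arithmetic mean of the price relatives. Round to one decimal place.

130.6

maize: 5.2 × (366/306) = 5.2 × 1.196078 = 6.2196
crude oil: 16.3 × (100/85) = 16.3 × 1.176471 = 19.1765
soybeans: 14.1 × (817/545) = 14.1 × 1.499083 = 21.1371
barley: 16.1 × (348/336) = 16.1 × 1.035714 = 16.6750
steel: 15.2 × (825/674) = 15.2 × 1.224036 = 18.6053
coal: 33.1 × (205/139) = 33.1 × 1.474820 = 48.8165
Index = Σ wᵢ·(p₁ᵢ/p₀ᵢ) = 6.2196 + 19.1765 + 21.1371 + 16.6750 + 18.6053 + 48.8165 = 130.6300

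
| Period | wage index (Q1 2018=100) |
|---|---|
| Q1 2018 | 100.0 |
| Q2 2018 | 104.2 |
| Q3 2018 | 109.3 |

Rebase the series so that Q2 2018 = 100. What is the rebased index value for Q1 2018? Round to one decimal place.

96.0

Rebased(Q1 2018) = 100.0 / 104.2 × 100 = 95.9693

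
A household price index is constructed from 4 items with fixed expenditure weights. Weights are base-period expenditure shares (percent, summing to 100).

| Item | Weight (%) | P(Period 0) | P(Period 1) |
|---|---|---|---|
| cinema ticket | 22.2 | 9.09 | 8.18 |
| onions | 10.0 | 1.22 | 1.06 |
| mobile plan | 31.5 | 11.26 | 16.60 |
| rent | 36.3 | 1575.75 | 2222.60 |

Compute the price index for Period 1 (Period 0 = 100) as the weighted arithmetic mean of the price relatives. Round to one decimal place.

cinema ticket: 22.2 × (8.18/9.09) = 22.2 × 0.899890 = 19.9776
onions: 10.0 × (1.06/1.22) = 10.0 × 0.868852 = 8.6885
mobile plan: 31.5 × (16.60/11.26) = 31.5 × 1.474245 = 46.4387
rent: 36.3 × (2222.60/1575.75) = 36.3 × 1.410503 = 51.2013
Index = Σ wᵢ·(p₁ᵢ/p₀ᵢ) = 19.9776 + 8.6885 + 46.4387 + 51.2013 = 126.3061

126.3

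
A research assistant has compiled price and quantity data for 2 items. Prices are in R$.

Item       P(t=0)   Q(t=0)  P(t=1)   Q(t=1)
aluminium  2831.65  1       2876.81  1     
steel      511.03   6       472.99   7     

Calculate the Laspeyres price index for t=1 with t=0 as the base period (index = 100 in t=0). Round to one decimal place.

96.9

Laspeyres price index uses base-period quantities as weights.
ΣP(t=1)·Q(t=0) = 2876.81×1 + 472.99×6 = 2876.81 + 2837.94 = 5714.75
ΣP(t=0)·Q(t=0) = 2831.65×1 + 511.03×6 = 2831.65 + 3066.18 = 5897.83
Index = 5714.75 / 5897.83 × 100 = 96.8958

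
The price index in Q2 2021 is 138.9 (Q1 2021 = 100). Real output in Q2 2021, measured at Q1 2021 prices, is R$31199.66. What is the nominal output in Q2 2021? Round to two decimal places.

Nominal = Real × (Index/100) = 31199.66 × (138.9/100)
        = 31199.66 × 1.389 = 43336.3277

43336.33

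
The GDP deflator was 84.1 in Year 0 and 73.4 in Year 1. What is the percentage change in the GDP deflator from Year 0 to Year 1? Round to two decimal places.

-12.72%

Change = (73.4 − 84.1) / 84.1 × 100
       = -10.7 / 84.1 × 100 = -12.7229%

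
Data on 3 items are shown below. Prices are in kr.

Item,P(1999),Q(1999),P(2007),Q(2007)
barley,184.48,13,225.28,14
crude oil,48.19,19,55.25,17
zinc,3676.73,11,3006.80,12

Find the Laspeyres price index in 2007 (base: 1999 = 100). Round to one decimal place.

Laspeyres price index uses base-period quantities as weights.
ΣP(2007)·Q(1999) = 225.28×13 + 55.25×19 + 3006.80×11 = 2928.64 + 1049.75 + 33074.8 = 37053.19
ΣP(1999)·Q(1999) = 184.48×13 + 48.19×19 + 3676.73×11 = 2398.24 + 915.61 + 40444.03 = 43757.88
Index = 37053.19 / 43757.88 × 100 = 84.6778

84.7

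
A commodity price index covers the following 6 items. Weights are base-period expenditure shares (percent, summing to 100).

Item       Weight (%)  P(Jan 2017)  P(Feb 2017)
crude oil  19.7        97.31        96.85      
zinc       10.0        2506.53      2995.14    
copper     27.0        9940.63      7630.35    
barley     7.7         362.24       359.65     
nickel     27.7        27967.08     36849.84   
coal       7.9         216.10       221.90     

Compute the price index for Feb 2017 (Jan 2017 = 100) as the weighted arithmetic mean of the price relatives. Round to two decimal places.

crude oil: 19.7 × (96.85/97.31) = 19.7 × 0.995273 = 19.6069
zinc: 10.0 × (2995.14/2506.53) = 10.0 × 1.194935 = 11.9493
copper: 27.0 × (7630.35/9940.63) = 27.0 × 0.767592 = 20.7250
barley: 7.7 × (359.65/362.24) = 7.7 × 0.992850 = 7.6449
nickel: 27.7 × (36849.84/27967.08) = 27.7 × 1.317615 = 36.4979
coal: 7.9 × (221.90/216.10) = 7.9 × 1.026839 = 8.1120
Index = Σ wᵢ·(p₁ᵢ/p₀ᵢ) = 19.6069 + 11.9493 + 20.7250 + 7.6449 + 36.4979 + 8.1120 = 104.5361

104.54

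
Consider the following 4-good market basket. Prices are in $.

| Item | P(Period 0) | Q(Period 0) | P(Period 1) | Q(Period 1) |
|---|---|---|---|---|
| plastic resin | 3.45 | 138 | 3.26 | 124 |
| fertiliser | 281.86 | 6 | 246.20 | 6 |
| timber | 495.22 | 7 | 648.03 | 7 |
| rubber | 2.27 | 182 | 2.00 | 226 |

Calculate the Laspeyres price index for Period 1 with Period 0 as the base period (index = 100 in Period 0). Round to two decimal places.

Laspeyres price index uses base-period quantities as weights.
ΣP(Period 1)·Q(Period 0) = 3.26×138 + 246.20×6 + 648.03×7 + 2.00×182 = 449.88 + 1477.2 + 4536.21 + 364 = 6827.29
ΣP(Period 0)·Q(Period 0) = 3.45×138 + 281.86×6 + 495.22×7 + 2.27×182 = 476.1 + 1691.16 + 3466.54 + 413.14 = 6046.94
Index = 6827.29 / 6046.94 × 100 = 112.9049

112.90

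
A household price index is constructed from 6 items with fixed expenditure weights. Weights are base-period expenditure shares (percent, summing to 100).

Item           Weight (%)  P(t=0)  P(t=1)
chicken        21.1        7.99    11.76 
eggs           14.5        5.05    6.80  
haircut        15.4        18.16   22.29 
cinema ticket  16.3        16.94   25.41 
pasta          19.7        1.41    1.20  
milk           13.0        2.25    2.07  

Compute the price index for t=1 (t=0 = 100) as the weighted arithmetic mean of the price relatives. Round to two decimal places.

122.66

chicken: 21.1 × (11.76/7.99) = 21.1 × 1.471840 = 31.0558
eggs: 14.5 × (6.80/5.05) = 14.5 × 1.346535 = 19.5248
haircut: 15.4 × (22.29/18.16) = 15.4 × 1.227423 = 18.9023
cinema ticket: 16.3 × (25.41/16.94) = 16.3 × 1.500000 = 24.4500
pasta: 19.7 × (1.20/1.41) = 19.7 × 0.851064 = 16.7660
milk: 13.0 × (2.07/2.25) = 13.0 × 0.920000 = 11.9600
Index = Σ wᵢ·(p₁ᵢ/p₀ᵢ) = 31.0558 + 19.5248 + 18.9023 + 24.4500 + 16.7660 + 11.9600 = 122.6588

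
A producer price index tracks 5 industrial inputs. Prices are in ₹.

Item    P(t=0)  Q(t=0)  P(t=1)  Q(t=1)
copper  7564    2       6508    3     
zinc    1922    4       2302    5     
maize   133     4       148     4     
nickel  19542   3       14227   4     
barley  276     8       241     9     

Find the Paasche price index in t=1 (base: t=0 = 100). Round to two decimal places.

Paasche price index uses current-period quantities as weights.
ΣP(t=1)·Q(t=1) = 6508×3 + 2302×5 + 148×4 + 14227×4 + 241×9 = 19524 + 11510 + 592 + 56908 + 2169 = 90703
ΣP(t=0)·Q(t=1) = 7564×3 + 1922×5 + 133×4 + 19542×4 + 276×9 = 22692 + 9610 + 532 + 78168 + 2484 = 113486
Index = 90703 / 113486 × 100 = 79.9244

79.92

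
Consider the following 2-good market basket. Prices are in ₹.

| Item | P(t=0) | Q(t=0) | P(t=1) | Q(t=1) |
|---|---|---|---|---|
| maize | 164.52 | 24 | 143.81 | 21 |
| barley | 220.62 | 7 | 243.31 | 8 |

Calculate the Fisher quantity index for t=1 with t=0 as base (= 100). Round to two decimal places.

95.69

Laspeyres component (base-period weights):
ΣP(t=0)Q(t=1) = 164.52×21 + 220.62×8 = 3454.92 + 1764.96 = 5219.88
ΣP(t=0)Q(t=0) = 164.52×24 + 220.62×7 = 3948.48 + 1544.34 = 5492.82
L = 5219.88 / 5492.82 × 100 = 95.0310
Paasche component (current-period weights):
ΣP(t=1)Q(t=1) = 143.81×21 + 243.31×8 = 3020.01 + 1946.48 = 4966.49
ΣP(t=1)Q(t=0) = 143.81×24 + 243.31×7 = 3451.44 + 1703.17 = 5154.61
P = 4966.49 / 5154.61 × 100 = 96.3505
Fisher = √(L × P) = √(95.0310 × 96.3505) = 95.6884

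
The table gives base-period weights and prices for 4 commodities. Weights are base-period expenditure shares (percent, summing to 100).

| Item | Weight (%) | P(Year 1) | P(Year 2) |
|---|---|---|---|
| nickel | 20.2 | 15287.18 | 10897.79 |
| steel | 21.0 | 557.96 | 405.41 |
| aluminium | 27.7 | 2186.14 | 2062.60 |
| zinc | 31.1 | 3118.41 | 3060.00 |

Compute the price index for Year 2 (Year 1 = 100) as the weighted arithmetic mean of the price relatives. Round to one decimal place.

86.3

nickel: 20.2 × (10897.79/15287.18) = 20.2 × 0.712871 = 14.4000
steel: 21.0 × (405.41/557.96) = 21.0 × 0.726593 = 15.2585
aluminium: 27.7 × (2062.60/2186.14) = 27.7 × 0.943489 = 26.1347
zinc: 31.1 × (3060.00/3118.41) = 31.1 × 0.981269 = 30.5175
Index = Σ wᵢ·(p₁ᵢ/p₀ᵢ) = 14.4000 + 15.2585 + 26.1347 + 30.5175 = 86.3106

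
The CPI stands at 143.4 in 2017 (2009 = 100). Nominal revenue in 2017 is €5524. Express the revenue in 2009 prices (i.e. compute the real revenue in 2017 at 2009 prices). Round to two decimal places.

Real = Nominal ÷ (Index/100) = 5524 ÷ (143.4/100)
     = 5524 ÷ 1.434 = 3852.1618

3852.16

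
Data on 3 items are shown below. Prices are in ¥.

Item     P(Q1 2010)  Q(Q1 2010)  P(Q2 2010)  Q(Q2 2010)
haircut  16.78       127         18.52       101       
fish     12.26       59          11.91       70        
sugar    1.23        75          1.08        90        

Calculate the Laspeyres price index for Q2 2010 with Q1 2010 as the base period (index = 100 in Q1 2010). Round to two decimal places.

Laspeyres price index uses base-period quantities as weights.
ΣP(Q2 2010)·Q(Q1 2010) = 18.52×127 + 11.91×59 + 1.08×75 = 2352.04 + 702.69 + 81 = 3135.73
ΣP(Q1 2010)·Q(Q1 2010) = 16.78×127 + 12.26×59 + 1.23×75 = 2131.06 + 723.34 + 92.25 = 2946.65
Index = 3135.73 / 2946.65 × 100 = 106.4168

106.42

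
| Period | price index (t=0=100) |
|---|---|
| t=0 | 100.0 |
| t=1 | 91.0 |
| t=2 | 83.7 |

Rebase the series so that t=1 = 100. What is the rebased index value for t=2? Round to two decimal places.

Rebased(t=2) = 83.7 / 91.0 × 100 = 91.9780

91.98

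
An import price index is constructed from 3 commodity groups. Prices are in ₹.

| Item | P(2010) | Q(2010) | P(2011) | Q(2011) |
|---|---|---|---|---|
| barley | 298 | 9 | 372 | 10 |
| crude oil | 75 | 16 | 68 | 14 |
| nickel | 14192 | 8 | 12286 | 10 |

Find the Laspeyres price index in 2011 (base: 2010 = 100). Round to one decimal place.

Laspeyres price index uses base-period quantities as weights.
ΣP(2011)·Q(2010) = 372×9 + 68×16 + 12286×8 = 3348 + 1088 + 98288 = 102724
ΣP(2010)·Q(2010) = 298×9 + 75×16 + 14192×8 = 2682 + 1200 + 113536 = 117418
Index = 102724 / 117418 × 100 = 87.4857

87.5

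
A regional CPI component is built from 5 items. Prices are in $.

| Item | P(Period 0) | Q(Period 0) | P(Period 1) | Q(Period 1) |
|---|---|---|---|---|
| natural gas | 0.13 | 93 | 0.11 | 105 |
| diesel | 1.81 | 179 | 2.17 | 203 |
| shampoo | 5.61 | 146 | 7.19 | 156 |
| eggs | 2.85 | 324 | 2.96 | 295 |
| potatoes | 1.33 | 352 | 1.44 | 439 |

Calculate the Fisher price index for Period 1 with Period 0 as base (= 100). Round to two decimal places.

Laspeyres component (base-period weights):
ΣP(Period 1)Q(Period 0) = 0.11×93 + 2.17×179 + 7.19×146 + 2.96×324 + 1.44×352 = 10.23 + 388.43 + 1049.74 + 959.04 + 506.88 = 2914.32
ΣP(Period 0)Q(Period 0) = 0.13×93 + 1.81×179 + 5.61×146 + 2.85×324 + 1.33×352 = 12.09 + 323.99 + 819.06 + 923.4 + 468.16 = 2546.7
L = 2914.32 / 2546.7 × 100 = 114.4352
Paasche component (current-period weights):
ΣP(Period 1)Q(Period 1) = 0.11×105 + 2.17×203 + 7.19×156 + 2.96×295 + 1.44×439 = 11.55 + 440.51 + 1121.64 + 873.2 + 632.16 = 3079.06
ΣP(Period 0)Q(Period 1) = 0.13×105 + 1.81×203 + 5.61×156 + 2.85×295 + 1.33×439 = 13.65 + 367.43 + 875.16 + 840.75 + 583.87 = 2680.86
P = 3079.06 / 2680.86 × 100 = 114.8534
Fisher = √(L × P) = √(114.4352 × 114.8534) = 114.6441

114.64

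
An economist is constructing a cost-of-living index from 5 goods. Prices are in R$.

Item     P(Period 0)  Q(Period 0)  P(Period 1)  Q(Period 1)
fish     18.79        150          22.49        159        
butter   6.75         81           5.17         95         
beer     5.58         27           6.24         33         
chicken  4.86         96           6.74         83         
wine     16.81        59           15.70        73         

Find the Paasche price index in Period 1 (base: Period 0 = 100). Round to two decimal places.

Paasche price index uses current-period quantities as weights.
ΣP(Period 1)·Q(Period 1) = 22.49×159 + 5.17×95 + 6.24×33 + 6.74×83 + 15.70×73 = 3575.91 + 491.15 + 205.92 + 559.42 + 1146.1 = 5978.5
ΣP(Period 0)·Q(Period 1) = 18.79×159 + 6.75×95 + 5.58×33 + 4.86×83 + 16.81×73 = 2987.61 + 641.25 + 184.14 + 403.38 + 1227.13 = 5443.51
Index = 5978.5 / 5443.51 × 100 = 109.8280

109.83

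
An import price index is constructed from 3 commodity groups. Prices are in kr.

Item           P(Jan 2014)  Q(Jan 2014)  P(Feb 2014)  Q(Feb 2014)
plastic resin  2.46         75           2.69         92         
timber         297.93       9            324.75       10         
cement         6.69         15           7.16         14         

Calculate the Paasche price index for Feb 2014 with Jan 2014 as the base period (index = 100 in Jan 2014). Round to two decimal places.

Paasche price index uses current-period quantities as weights.
ΣP(Feb 2014)·Q(Feb 2014) = 2.69×92 + 324.75×10 + 7.16×14 = 247.48 + 3247.5 + 100.24 = 3595.22
ΣP(Jan 2014)·Q(Feb 2014) = 2.46×92 + 297.93×10 + 6.69×14 = 226.32 + 2979.3 + 93.66 = 3299.28
Index = 3595.22 / 3299.28 × 100 = 108.9698

108.97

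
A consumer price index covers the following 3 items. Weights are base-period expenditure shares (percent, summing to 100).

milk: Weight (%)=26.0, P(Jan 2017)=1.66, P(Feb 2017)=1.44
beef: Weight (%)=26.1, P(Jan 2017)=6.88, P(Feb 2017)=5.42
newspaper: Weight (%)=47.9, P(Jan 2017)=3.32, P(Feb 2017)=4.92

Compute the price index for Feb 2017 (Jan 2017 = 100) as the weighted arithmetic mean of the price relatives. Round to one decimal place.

milk: 26.0 × (1.44/1.66) = 26.0 × 0.867470 = 22.5542
beef: 26.1 × (5.42/6.88) = 26.1 × 0.787791 = 20.5613
newspaper: 47.9 × (4.92/3.32) = 47.9 × 1.481928 = 70.9843
Index = Σ wᵢ·(p₁ᵢ/p₀ᵢ) = 22.5542 + 20.5613 + 70.9843 = 114.0999

114.1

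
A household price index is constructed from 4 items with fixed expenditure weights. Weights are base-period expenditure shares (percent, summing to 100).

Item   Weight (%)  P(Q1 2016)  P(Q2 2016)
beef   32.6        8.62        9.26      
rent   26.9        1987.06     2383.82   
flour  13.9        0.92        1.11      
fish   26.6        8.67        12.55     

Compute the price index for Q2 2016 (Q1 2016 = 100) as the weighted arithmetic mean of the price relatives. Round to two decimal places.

122.57

beef: 32.6 × (9.26/8.62) = 32.6 × 1.074246 = 35.0204
rent: 26.9 × (2383.82/1987.06) = 26.9 × 1.199672 = 32.2712
flour: 13.9 × (1.11/0.92) = 13.9 × 1.206522 = 16.7707
fish: 26.6 × (12.55/8.67) = 26.6 × 1.447520 = 38.5040
Index = Σ wᵢ·(p₁ᵢ/p₀ᵢ) = 35.0204 + 32.2712 + 16.7707 + 38.5040 = 122.5663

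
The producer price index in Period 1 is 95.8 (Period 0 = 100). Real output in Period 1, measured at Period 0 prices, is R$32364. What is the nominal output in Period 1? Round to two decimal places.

Nominal = Real × (Index/100) = 32364 × (95.8/100)
        = 32364 × 0.958 = 31004.7120

31004.71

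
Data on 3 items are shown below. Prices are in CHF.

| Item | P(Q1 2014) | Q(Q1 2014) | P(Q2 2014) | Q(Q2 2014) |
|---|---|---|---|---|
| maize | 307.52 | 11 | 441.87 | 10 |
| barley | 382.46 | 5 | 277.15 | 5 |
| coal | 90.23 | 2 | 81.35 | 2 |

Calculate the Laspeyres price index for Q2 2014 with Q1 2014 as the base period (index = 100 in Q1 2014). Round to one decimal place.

117.0

Laspeyres price index uses base-period quantities as weights.
ΣP(Q2 2014)·Q(Q1 2014) = 441.87×11 + 277.15×5 + 81.35×2 = 4860.57 + 1385.75 + 162.7 = 6409.02
ΣP(Q1 2014)·Q(Q1 2014) = 307.52×11 + 382.46×5 + 90.23×2 = 3382.72 + 1912.3 + 180.46 = 5475.48
Index = 6409.02 / 5475.48 × 100 = 117.0495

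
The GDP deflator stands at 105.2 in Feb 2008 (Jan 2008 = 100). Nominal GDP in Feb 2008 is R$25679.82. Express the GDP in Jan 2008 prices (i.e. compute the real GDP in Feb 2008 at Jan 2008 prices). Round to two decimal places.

Real = Nominal ÷ (Index/100) = 25679.82 ÷ (105.2/100)
     = 25679.82 ÷ 1.052 = 24410.4753

24410.48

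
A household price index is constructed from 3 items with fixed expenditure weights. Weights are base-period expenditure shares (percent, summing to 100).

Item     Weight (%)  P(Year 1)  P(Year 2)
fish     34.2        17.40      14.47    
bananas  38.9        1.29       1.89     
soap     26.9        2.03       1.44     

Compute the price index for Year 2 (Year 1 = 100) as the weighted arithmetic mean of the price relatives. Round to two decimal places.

104.52

fish: 34.2 × (14.47/17.40) = 34.2 × 0.831609 = 28.4410
bananas: 38.9 × (1.89/1.29) = 38.9 × 1.465116 = 56.9930
soap: 26.9 × (1.44/2.03) = 26.9 × 0.709360 = 19.0818
Index = Σ wᵢ·(p₁ᵢ/p₀ᵢ) = 28.4410 + 56.9930 + 19.0818 = 104.5158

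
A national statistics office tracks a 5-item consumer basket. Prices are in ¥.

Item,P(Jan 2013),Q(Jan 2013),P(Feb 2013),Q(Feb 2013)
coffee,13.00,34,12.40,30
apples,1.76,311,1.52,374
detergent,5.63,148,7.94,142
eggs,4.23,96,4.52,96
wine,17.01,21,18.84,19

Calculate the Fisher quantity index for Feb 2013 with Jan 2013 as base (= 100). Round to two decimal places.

99.15

Laspeyres component (base-period weights):
ΣP(Jan 2013)Q(Feb 2013) = 13.00×30 + 1.76×374 + 5.63×142 + 4.23×96 + 17.01×19 = 390 + 658.24 + 799.46 + 406.08 + 323.19 = 2576.97
ΣP(Jan 2013)Q(Jan 2013) = 13.00×34 + 1.76×311 + 5.63×148 + 4.23×96 + 17.01×21 = 442 + 547.36 + 833.24 + 406.08 + 357.21 = 2585.89
L = 2576.97 / 2585.89 × 100 = 99.6551
Paasche component (current-period weights):
ΣP(Feb 2013)Q(Feb 2013) = 12.40×30 + 1.52×374 + 7.94×142 + 4.52×96 + 18.84×19 = 372 + 568.48 + 1127.48 + 433.92 + 357.96 = 2859.84
ΣP(Feb 2013)Q(Jan 2013) = 12.40×34 + 1.52×311 + 7.94×148 + 4.52×96 + 18.84×21 = 421.6 + 472.72 + 1175.12 + 433.92 + 395.64 = 2899
P = 2859.84 / 2899 × 100 = 98.6492
Fisher = √(L × P) = √(99.6551 × 98.6492) = 99.1508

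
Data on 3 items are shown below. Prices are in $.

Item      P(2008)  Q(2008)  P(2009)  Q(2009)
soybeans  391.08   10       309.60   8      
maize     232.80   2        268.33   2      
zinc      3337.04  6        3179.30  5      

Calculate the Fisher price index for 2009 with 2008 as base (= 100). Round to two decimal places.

93.16

Laspeyres component (base-period weights):
ΣP(2009)Q(2008) = 309.60×10 + 268.33×2 + 3179.30×6 = 3096 + 536.66 + 19075.8 = 22708.46
ΣP(2008)Q(2008) = 391.08×10 + 232.80×2 + 3337.04×6 = 3910.8 + 465.6 + 20022.24 = 24398.64
L = 22708.46 / 24398.64 × 100 = 93.0726
Paasche component (current-period weights):
ΣP(2009)Q(2009) = 309.60×8 + 268.33×2 + 3179.30×5 = 2476.8 + 536.66 + 15896.5 = 18909.96
ΣP(2008)Q(2009) = 391.08×8 + 232.80×2 + 3337.04×5 = 3128.64 + 465.6 + 16685.2 = 20279.44
P = 18909.96 / 20279.44 × 100 = 93.2470
Fisher = √(L × P) = √(93.0726 × 93.2470) = 93.1598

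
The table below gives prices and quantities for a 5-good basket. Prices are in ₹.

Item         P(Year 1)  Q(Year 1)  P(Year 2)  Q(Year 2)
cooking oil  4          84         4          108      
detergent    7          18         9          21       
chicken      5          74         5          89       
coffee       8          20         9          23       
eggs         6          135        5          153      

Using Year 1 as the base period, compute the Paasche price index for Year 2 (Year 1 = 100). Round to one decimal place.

Paasche price index uses current-period quantities as weights.
ΣP(Year 2)·Q(Year 2) = 4×108 + 9×21 + 5×89 + 9×23 + 5×153 = 432 + 189 + 445 + 207 + 765 = 2038
ΣP(Year 1)·Q(Year 2) = 4×108 + 7×21 + 5×89 + 8×23 + 6×153 = 432 + 147 + 445 + 184 + 918 = 2126
Index = 2038 / 2126 × 100 = 95.8608

95.9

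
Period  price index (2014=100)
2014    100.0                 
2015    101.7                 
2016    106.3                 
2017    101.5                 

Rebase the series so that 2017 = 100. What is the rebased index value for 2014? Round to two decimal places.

98.52

Rebased(2014) = 100.0 / 101.5 × 100 = 98.5222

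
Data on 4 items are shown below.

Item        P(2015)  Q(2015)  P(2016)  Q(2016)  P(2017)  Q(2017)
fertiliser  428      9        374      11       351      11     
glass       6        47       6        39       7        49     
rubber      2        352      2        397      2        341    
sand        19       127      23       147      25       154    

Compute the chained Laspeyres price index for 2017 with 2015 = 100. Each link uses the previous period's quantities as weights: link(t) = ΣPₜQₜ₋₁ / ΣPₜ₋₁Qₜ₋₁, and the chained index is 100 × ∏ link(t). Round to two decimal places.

Link 2015→2016:
ΣP(2016)Q(2015) = 374×9 + 6×47 + 2×352 + 23×127 = 3366 + 282 + 704 + 2921 = 7273
ΣP(2015)Q(2015) = 428×9 + 6×47 + 2×352 + 19×127 = 3852 + 282 + 704 + 2413 = 7251
link = 7273/7251 = 1.003034
Link 2016→2017:
ΣP(2017)Q(2016) = 351×11 + 7×39 + 2×397 + 25×147 = 3861 + 273 + 794 + 3675 = 8603
ΣP(2016)Q(2016) = 374×11 + 6×39 + 2×397 + 23×147 = 4114 + 234 + 794 + 3381 = 8523
link = 8603/8523 = 1.009386
Chained index = 100 × 1.003034 × 1.009386 = 101.2449

101.24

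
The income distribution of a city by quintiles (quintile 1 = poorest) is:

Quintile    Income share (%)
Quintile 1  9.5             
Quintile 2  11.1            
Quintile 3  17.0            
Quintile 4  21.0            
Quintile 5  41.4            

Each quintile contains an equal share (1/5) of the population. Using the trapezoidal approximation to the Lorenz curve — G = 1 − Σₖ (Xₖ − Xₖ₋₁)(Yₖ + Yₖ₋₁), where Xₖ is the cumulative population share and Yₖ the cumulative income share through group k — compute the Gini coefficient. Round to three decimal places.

Cumulative income shares Yₖ: 0.0950, 0.2060, 0.3760, 0.5860, 1.0000
Σ (Xₖ−Xₖ₋₁)(Yₖ+Yₖ₋₁) = (1/5)(0.0950+0.0000) + (1/5)(0.2060+0.0950) + (1/5)(0.3760+0.2060) + (1/5)(0.5860+0.3760) + (1/5)(1.0000+0.5860)
  = 0.0190 + 0.0602 + 0.1164 + 0.1924 + 0.3172 = 0.7052
G = 1 − 0.7052 = 0.2948

0.295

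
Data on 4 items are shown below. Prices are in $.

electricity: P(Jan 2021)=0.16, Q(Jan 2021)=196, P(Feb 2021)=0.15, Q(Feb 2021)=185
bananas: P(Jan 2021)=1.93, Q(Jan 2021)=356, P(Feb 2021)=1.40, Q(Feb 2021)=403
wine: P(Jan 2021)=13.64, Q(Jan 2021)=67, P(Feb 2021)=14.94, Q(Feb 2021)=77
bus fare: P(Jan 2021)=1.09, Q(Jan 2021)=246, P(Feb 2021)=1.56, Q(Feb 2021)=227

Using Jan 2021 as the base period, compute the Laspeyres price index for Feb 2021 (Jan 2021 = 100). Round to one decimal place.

Laspeyres price index uses base-period quantities as weights.
ΣP(Feb 2021)·Q(Jan 2021) = 0.15×196 + 1.40×356 + 14.94×67 + 1.56×246 = 29.4 + 498.4 + 1000.98 + 383.76 = 1912.54
ΣP(Jan 2021)·Q(Jan 2021) = 0.16×196 + 1.93×356 + 13.64×67 + 1.09×246 = 31.36 + 687.08 + 913.88 + 268.14 = 1900.46
Index = 1912.54 / 1900.46 × 100 = 100.6356

100.6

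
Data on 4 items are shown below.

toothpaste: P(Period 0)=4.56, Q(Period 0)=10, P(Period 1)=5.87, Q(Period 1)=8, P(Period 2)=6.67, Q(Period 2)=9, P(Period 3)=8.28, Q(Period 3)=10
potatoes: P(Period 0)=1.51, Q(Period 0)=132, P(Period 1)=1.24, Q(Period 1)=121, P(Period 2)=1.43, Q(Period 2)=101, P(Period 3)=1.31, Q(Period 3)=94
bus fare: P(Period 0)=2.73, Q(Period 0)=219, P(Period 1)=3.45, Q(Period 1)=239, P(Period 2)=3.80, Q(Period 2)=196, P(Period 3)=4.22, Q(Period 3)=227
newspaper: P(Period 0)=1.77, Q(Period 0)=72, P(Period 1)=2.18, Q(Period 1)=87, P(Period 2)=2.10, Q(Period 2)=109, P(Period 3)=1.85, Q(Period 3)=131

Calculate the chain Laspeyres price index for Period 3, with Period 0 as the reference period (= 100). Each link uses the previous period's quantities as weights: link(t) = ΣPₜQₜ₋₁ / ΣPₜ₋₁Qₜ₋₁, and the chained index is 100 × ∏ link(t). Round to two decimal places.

Link Period 0→Period 1:
ΣP(Period 1)Q(Period 0) = 5.87×10 + 1.24×132 + 3.45×219 + 2.18×72 = 58.7 + 163.68 + 755.55 + 156.96 = 1134.89
ΣP(Period 0)Q(Period 0) = 4.56×10 + 1.51×132 + 2.73×219 + 1.77×72 = 45.6 + 199.32 + 597.87 + 127.44 = 970.23
link = 1134.89/970.23 = 1.169712
Link Period 1→Period 2:
ΣP(Period 2)Q(Period 1) = 6.67×8 + 1.43×121 + 3.80×239 + 2.10×87 = 53.36 + 173.03 + 908.2 + 182.7 = 1317.29
ΣP(Period 1)Q(Period 1) = 5.87×8 + 1.24×121 + 3.45×239 + 2.18×87 = 46.96 + 150.04 + 824.55 + 189.66 = 1211.21
link = 1317.29/1211.21 = 1.087582
Link Period 2→Period 3:
ΣP(Period 3)Q(Period 2) = 8.28×9 + 1.31×101 + 4.22×196 + 1.85×109 = 74.52 + 132.31 + 827.12 + 201.65 = 1235.6
ΣP(Period 2)Q(Period 2) = 6.67×9 + 1.43×101 + 3.80×196 + 2.10×109 = 60.03 + 144.43 + 744.8 + 228.9 = 1178.16
link = 1235.6/1178.16 = 1.048754
Chained index = 100 × 1.169712 × 1.087582 × 1.048754 = 133.4181

133.42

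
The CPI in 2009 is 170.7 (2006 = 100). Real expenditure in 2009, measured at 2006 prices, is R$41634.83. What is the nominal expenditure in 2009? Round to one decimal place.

Nominal = Real × (Index/100) = 41634.83 × (170.7/100)
        = 41634.83 × 1.707 = 71070.6548

71070.7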